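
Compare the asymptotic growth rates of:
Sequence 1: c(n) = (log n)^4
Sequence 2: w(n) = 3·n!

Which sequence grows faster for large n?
Comparing growth rates:
Growth-rate hierarchy: log n ≺ any polynomial ≺ any exponential cⁿ (c>1) ≺ n! ≺ nⁿ.
factorial dominates polylogarithmic (log n)^4 asymptotically.

w(n) grows faster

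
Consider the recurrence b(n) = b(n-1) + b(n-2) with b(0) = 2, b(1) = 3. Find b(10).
Computing the sequence terms:
2, 3, 5, 8, 13, 21, 34, 55, 89, 144, 233

233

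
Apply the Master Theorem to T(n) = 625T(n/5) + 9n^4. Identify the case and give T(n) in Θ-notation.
Master Theorem template: T(n) = a·T(n/b) + f(n).
Here: a=625, b=5, f(n)=9n^4
Compute log_b(a) = log_5(625) = 4.
f(n) = 9n^4 = Θ(n^4). Case 2: T(n) = Θ(n^4 log n).

Case 2: T(n) = Θ(n^4 log n)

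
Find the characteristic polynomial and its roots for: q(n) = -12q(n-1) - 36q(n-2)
Substitute q(n) = rⁿ and divide through by rⁿ⁻²: r² + 12r + 36 = 0
Factor: (r + 6)² = 0, so r = -6 (double root).
General solution: q(n) = (A + Bn)·(-6)ⁿ

Characteristic: r² + 12r + 36 = 0, Roots: r = -6 (double root)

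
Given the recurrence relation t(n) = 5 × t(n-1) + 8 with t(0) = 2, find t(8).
Computing step by step:
t(0) = 2
t(1) = 5 × 2 + 8 = 18
t(2) = 5 × 18 + 8 = 98
t(3) = 5 × 98 + 8 = 498
t(4) = 5 × 498 + 8 = 2498
t(5) = 5 × 2498 + 8 = 12498
t(6) = 5 × 12498 + 8 = 62498
t(7) = 5 × 62498 + 8 = 312498
t(8) = 5 × 312498 + 8 = 1562498

1562498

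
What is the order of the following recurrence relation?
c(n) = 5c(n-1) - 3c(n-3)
The order is the largest lag k for which c(n-k) appears. Here the deepest term is c(n-3), so the order is 3.

Order 3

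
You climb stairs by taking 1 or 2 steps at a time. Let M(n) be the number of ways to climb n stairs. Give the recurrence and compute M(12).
Condition on the size of the last step (1 to 2): before it there were n-1, …, n-2 stairs climbed, and these cases are disjoint, so M(n) = M(n-1) + M(n-2) (Fibonacci-type sequence).
Initial conditions by direct count (compositions of i into parts ≤ 2): M(1) = 1; M(2) = 2.
Iterating the recurrence: M(3) = 3, M(4) = 5, M(5) = 8, M(6) = 13, M(7) = 21, M(8) = 34, M(9) = 55, M(10) = 89, M(11) = 144, M(12) = 233.

M(n) = M(n-1) + M(n-2), M(1) = 1, M(2) = 2; M(12) = 233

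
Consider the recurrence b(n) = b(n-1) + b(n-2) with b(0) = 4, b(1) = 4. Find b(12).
Computing the sequence terms:
4, 4, 8, 12, 20, 32, 52, 84, 136, 220, 356, 576, 932

932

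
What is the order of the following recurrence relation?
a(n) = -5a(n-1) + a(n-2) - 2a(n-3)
The order is the largest lag k for which a(n-k) appears. Here the deepest term is a(n-3), so the order is 3.

Order 3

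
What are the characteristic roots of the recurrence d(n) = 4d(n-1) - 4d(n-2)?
Substitute d(n) = rⁿ and divide through by rⁿ⁻²: r² - 4r + 4 = 0
Factor: (r - 2)² = 0, so r = 2 (double root).
General solution: d(n) = (A + Bn)·2ⁿ

Characteristic: r² - 4r + 4 = 0, Roots: r = 2 (double root)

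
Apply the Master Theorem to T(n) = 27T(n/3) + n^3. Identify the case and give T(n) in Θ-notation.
Master Theorem template: T(n) = a·T(n/b) + f(n).
Here: a=27, b=3, f(n)=n^3
Compute log_b(a) = log_3(27) = 3.
f(n) = n^3 = Θ(n^3). Case 2: T(n) = Θ(n^3 log n).

Case 2: T(n) = Θ(n^3 log n)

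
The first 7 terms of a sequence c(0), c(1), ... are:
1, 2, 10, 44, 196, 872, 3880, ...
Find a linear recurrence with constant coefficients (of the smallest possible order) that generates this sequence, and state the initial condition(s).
Look for the lowest-order linear relation among consecutive terms.
Observation: c(n) - 4·c(n-1) - (2)·c(n-2) = 0 holds for the shown terms, and no order-1 relation c(n) = α·c(n-1) + β fits.
Check at n=3: 4·10 + (2)·2 = 44. ✓

c(n) = 4c(n-1) + 2c(n-2), c(0) = 1, c(1) = 2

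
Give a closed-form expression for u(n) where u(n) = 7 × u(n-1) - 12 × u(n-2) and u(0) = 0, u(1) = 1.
Recurrence: u(n) = 7 × u(n-1) - 12 × u(n-2), initial: u(0) = 0, u(1) = 1.
Characteristic equation: r² - 7r + 12 = 0, which factors as (r - 4)(r - 3) = 0, so r = 4, 3. General solution u(n) = A·4ⁿ + B·3ⁿ. From u(0) = 0: A + B = 0. From u(1) = 1: 4A + 3B = 1. Solving gives A = 1, B = -1.

u(n) = 4ⁿ - 3ⁿ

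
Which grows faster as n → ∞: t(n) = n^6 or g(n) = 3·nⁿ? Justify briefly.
Comparing growth rates:
Growth-rate hierarchy: log n ≺ any polynomial ≺ any exponential cⁿ (c>1) ≺ n! ≺ nⁿ.
super-exponential nⁿ dominates polynomial degree 6 asymptotically.

g(n) grows faster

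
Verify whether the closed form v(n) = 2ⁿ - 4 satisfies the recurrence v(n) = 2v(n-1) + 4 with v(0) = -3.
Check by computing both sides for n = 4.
From the recurrence with v(0) = -3:
  v(0) = -3, v(1) = -2, v(2) = 0, v(3) = 4, v(4) = 12
  so the recurrence gives v(4) = 12.
From the proposed closed form v(n) = 2ⁿ - 4:
  v(4) = 12.
Both sides give 12 at n = 4, and the initial condition(s) match, so the closed form is consistent.

Yes, the closed form is correct.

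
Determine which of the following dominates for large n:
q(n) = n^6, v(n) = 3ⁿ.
Comparing growth rates:
Growth-rate hierarchy: log n ≺ any polynomial ≺ any exponential cⁿ (c>1) ≺ n! ≺ nⁿ.
exponential base 3 dominates polynomial degree 6 asymptotically.

v(n) grows faster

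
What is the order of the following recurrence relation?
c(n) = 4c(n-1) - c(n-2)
The order is the largest lag k for which c(n-k) appears. Here the deepest term is c(n-2), so the order is 2.

Order 2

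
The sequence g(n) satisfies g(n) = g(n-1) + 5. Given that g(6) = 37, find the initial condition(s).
g(6) = g(0) + 6·5, so g(0) = 37 - 30 = 7.

g(0) = 7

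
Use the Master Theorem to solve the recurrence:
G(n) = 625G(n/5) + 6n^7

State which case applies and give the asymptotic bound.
Master Theorem template: G(n) = a·G(n/b) + f(n).
Here: a=625, b=5, f(n)=6n^7
Compute log_b(a) = log_5(625) = 4.
f(n) = 6n^7 = Ω(n^(4+ε)) with ε = 3, and the regularity condition holds (a·f(n/b) = (a/b^7)·f(n) with a/b^7 = 5^-3 < 1). Case 3: G(n) = Θ(f(n)) = Θ(n^7).

Case 3: G(n) = Θ(n^7)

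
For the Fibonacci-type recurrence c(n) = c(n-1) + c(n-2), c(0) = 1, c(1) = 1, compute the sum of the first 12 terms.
Computing the sequence terms: 1, 1, 2, 3, 5, 8, 13, 21, 34, 55, 89, 144
Adding these values together:

376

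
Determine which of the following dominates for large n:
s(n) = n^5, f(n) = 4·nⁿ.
Comparing growth rates:
Growth-rate hierarchy: log n ≺ any polynomial ≺ any exponential cⁿ (c>1) ≺ n! ≺ nⁿ.
super-exponential nⁿ dominates polynomial degree 5 asymptotically.

f(n) grows faster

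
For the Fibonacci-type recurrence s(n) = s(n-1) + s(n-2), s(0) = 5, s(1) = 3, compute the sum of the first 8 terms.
Computing the sequence terms: 5, 3, 8, 11, 19, 30, 49, 79
Adding these values together:

204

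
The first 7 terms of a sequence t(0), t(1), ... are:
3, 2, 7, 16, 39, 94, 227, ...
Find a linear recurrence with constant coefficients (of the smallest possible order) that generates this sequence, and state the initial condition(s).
Look for the lowest-order linear relation among consecutive terms.
Observation: t(n) - 2·t(n-1) - (1)·t(n-2) = 0 holds for the shown terms, and no order-1 relation t(n) = α·t(n-1) + β fits.
Check at n=3: 2·7 + (1)·2 = 16. ✓

t(n) = 2t(n-1) + t(n-2), t(0) = 3, t(1) = 2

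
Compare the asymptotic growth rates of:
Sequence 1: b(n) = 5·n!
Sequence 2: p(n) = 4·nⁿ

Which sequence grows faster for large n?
Comparing growth rates:
Growth-rate hierarchy: log n ≺ any polynomial ≺ any exponential cⁿ (c>1) ≺ n! ≺ nⁿ.
super-exponential nⁿ dominates factorial asymptotically.

p(n) grows faster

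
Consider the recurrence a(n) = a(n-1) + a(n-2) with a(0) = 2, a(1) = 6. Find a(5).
Computing the sequence terms:
2, 6, 8, 14, 22, 36

36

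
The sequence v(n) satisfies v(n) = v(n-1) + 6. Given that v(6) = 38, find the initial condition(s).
v(6) = v(0) + 6·6, so v(0) = 38 - 36 = 2.

v(0) = 2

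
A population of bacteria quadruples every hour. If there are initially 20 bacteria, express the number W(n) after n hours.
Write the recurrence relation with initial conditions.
Each hour multiplies the count by 4, so the count after n hours depends only on the count after n-1 hours: W(n) = 4 × W(n-1). The starting count gives W(0) = 20.
Unrolling n times gives the closed form W(n) = 20 × 4ⁿ.

W(n) = 4 × W(n-1), W(0) = 20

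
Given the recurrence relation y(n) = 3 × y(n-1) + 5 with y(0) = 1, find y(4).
Computing step by step:
y(0) = 1
y(1) = 3 × 1 + 5 = 8
y(2) = 3 × 8 + 5 = 29
y(3) = 3 × 29 + 5 = 92
y(4) = 3 × 92 + 5 = 281

281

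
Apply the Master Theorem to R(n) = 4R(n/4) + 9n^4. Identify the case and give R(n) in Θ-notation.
Master Theorem template: R(n) = a·R(n/b) + f(n).
Here: a=4, b=4, f(n)=9n^4
Compute log_b(a) = log_4(4) = 1.
f(n) = 9n^4 = Ω(n^(1+ε)) with ε = 3, and the regularity condition holds (a·f(n/b) = (a/b^4)·f(n) with a/b^4 = 4^-3 < 1). Case 3: R(n) = Θ(f(n)) = Θ(n^4).

Case 3: R(n) = Θ(n^4)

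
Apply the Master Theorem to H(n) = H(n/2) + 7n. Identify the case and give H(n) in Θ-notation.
Master Theorem template: H(n) = a·H(n/b) + f(n).
Here: a=1, b=2, f(n)=7n
Compute log_b(a) = log_2(1) = 0.
f(n) = 7n = Ω(n^(0+ε)) with ε = 1, and the regularity condition holds (a·f(n/b) = (a/b^1)·f(n) with a/b^1 = 2^-1 < 1). Case 3: H(n) = Θ(f(n)) = Θ(n).

Case 3: H(n) = Θ(n)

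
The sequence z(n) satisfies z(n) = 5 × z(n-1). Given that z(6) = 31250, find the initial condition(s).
In general z(n) = 5ⁿ · z(0). At n = 6: z(0) = z(6) / 5^6 = 31250 / 15625 = 2.

z(0) = 2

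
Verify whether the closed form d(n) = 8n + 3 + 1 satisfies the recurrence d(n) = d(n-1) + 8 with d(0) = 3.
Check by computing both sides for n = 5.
From the recurrence with d(0) = 3:
  d(0) = 3, d(1) = 11, d(2) = 19, d(3) = 27, d(4) = 35, d(5) = 43
  so the recurrence gives d(5) = 43.
From the proposed closed form d(n) = 8n + 3 + 1:
  d(5) = 44.
The recurrence gives 43 but the closed form gives 44, so the closed form does not satisfy the recurrence.

No, the closed form is incorrect.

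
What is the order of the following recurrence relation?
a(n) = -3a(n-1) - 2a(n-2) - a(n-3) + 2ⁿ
The order is the largest lag k for which a(n-k) appears. Here the deepest term is a(n-3) (the 2ⁿ term is non-homogeneous and does not affect the order), so the order is 3.

Order 3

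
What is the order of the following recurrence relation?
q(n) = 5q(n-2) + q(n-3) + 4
The order is the largest lag k for which q(n-k) appears. Here the deepest term is q(n-3) (the 4 term is non-homogeneous and does not affect the order), so the order is 3.

Order 3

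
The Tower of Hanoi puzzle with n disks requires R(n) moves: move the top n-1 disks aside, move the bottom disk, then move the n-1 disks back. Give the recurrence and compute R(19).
Moving n disks = move the top n-1 disks aside (R(n-1) moves) + move the largest disk (1 move) + move the n-1 disks back on top (R(n-1) moves), so R(n) = 2R(n-1) + 1, with R(1) = 1 (a single disk takes one move).
First terms: 1, 3, 7, 15, 31, 63, … — each is one less than a power of 2. Indeed R(n) + 1 = 2(R(n-1) + 1) with R(1) + 1 = 2, so R(n) + 1 = 2ⁿ and R(n) = 2ⁿ - 1.
Hence R(19) = 2^19 - 1 = 524288 - 1 = 524287.

R(n) = 2R(n-1) + 1, R(1) = 1; R(19) = 524287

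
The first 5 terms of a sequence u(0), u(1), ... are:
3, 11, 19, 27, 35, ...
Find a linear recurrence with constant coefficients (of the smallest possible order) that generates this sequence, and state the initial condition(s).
Look for the lowest-order linear relation among consecutive terms.
Observation: consecutive differences are constant (= 8).
Check at n=2: 1·11 + 8 = 19. ✓

u(n) = u(n-1) + 8, u(0) = 3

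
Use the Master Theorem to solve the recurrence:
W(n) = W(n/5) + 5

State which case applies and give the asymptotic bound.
Master Theorem template: W(n) = a·W(n/b) + f(n).
Here: a=1, b=5, f(n)=5
Compute log_b(a) = log_5(1) = 0.
f(n) = 5 = Θ(1). Case 2: W(n) = Θ(log n).

Case 2: W(n) = Θ(log n)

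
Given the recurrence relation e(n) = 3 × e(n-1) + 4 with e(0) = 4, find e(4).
Computing step by step:
e(0) = 4
e(1) = 3 × 4 + 4 = 16
e(2) = 3 × 16 + 4 = 52
e(3) = 3 × 52 + 4 = 160
e(4) = 3 × 160 + 4 = 484

484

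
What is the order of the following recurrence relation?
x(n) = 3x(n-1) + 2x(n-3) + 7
The order is the largest lag k for which x(n-k) appears. Here the deepest term is x(n-3) (the 7 term is non-homogeneous and does not affect the order), so the order is 3.

Order 3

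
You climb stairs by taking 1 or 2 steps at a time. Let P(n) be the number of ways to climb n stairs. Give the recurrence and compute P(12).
Condition on the size of the last step (1 to 2): before it there were n-1, …, n-2 stairs climbed, and these cases are disjoint, so P(n) = P(n-1) + P(n-2) (Fibonacci-type sequence).
Initial conditions by direct count (compositions of i into parts ≤ 2): P(1) = 1; P(2) = 2.
Iterating the recurrence: P(3) = 3, P(4) = 5, P(5) = 8, P(6) = 13, P(7) = 21, P(8) = 34, P(9) = 55, P(10) = 89, P(11) = 144, P(12) = 233.

P(n) = P(n-1) + P(n-2), P(1) = 1, P(2) = 2; P(12) = 233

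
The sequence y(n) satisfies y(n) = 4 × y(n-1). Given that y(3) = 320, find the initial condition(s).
In general y(n) = 4ⁿ · y(0). At n = 3: y(0) = y(3) / 4^3 = 320 / 64 = 5.

y(0) = 5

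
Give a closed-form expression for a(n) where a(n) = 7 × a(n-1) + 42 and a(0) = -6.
Recurrence: a(n) = 7 × a(n-1) + 42, initial: a(0) = -6.
Try a(n) = A·7ⁿ + C. Substituting: A·7ⁿ + C = 7(A·7ⁿ⁻¹ + C) + 42 = A·7ⁿ + 7C + 42, so C = 7C + 42, giving C = -7. Then a(0) = A - 7 = -6 gives A = 1.

a(n) = 7ⁿ - 7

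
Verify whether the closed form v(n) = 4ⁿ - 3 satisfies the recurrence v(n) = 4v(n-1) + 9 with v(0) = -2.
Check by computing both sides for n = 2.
From the recurrence with v(0) = -2:
  v(0) = -2, v(1) = 1, v(2) = 13
  so the recurrence gives v(2) = 13.
From the proposed closed form v(n) = 4ⁿ - 3:
  v(2) = 13.
Both sides give 13 at n = 2, and the initial condition(s) match, so the closed form is consistent.

Yes, the closed form is correct.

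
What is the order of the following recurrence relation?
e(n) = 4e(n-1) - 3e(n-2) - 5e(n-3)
The order is the largest lag k for which e(n-k) appears. Here the deepest term is e(n-3), so the order is 3.

Order 3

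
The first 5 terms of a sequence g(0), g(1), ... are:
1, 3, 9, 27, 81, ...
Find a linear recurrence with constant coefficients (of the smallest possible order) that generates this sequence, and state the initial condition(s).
Look for the lowest-order linear relation among consecutive terms.
Observation: each term is 3× the previous.
Check at n=2: 3·3 = 9. ✓

g(n) = 3 × g(n-1), g(0) = 1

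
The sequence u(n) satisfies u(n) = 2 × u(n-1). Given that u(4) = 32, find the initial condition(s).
In general u(n) = 2ⁿ · u(0). At n = 4: u(0) = u(4) / 2^4 = 32 / 16 = 2.

u(0) = 2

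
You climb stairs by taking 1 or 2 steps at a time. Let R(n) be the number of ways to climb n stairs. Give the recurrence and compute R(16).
Condition on the size of the last step (1 to 2): before it there were n-1, …, n-2 stairs climbed, and these cases are disjoint, so R(n) = R(n-1) + R(n-2) (Fibonacci-type sequence).
Initial conditions by direct count (compositions of i into parts ≤ 2): R(1) = 1; R(2) = 2.
Iterating the recurrence: R(3) = 3, R(4) = 5, R(5) = 8, R(6) = 13, R(7) = 21, R(8) = 34, R(9) = 55, R(10) = 89, R(11) = 144, R(12) = 233, R(13) = 377, R(14) = 610, R(15) = 987, R(16) = 1597.

R(n) = R(n-1) + R(n-2), R(1) = 1, R(2) = 2; R(16) = 1597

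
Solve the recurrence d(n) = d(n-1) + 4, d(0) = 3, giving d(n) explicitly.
Recurrence: d(n) = d(n-1) + 4, initial: d(0) = 3.
Each step adds 4, so d(n) = d(0) + 4n = 4n + 3.

d(n) = 4n + 3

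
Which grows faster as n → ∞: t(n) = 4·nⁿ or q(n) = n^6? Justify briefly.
Comparing growth rates:
Growth-rate hierarchy: log n ≺ any polynomial ≺ any exponential cⁿ (c>1) ≺ n! ≺ nⁿ.
super-exponential nⁿ dominates polynomial degree 6 asymptotically.

t(n) grows faster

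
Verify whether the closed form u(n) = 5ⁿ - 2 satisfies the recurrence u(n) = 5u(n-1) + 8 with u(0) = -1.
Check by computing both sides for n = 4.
From the recurrence with u(0) = -1:
  u(0) = -1, u(1) = 3, u(2) = 23, u(3) = 123, u(4) = 623
  so the recurrence gives u(4) = 623.
From the proposed closed form u(n) = 5ⁿ - 2:
  u(4) = 623.
Both sides give 623 at n = 4, and the initial condition(s) match, so the closed form is consistent.

Yes, the closed form is correct.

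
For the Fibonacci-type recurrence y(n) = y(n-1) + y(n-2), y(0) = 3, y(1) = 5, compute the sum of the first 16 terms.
Computing the sequence terms: 3, 5, 8, 13, 21, 34, 55, 89, 144, 233, 377, 610, 987, 1597, 2584, 4181
Adding these values together:

10941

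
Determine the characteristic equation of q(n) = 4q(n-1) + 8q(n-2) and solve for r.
Substitute q(n) = rⁿ and divide through by rⁿ⁻²: r² - 4r - 8 = 0
Discriminant: 4² + 4·8 = 48, not a perfect square, so by the quadratic formula r = (4 ± √48)/2.
General solution: q(n) = A·r₁ⁿ + B·r₂ⁿ where r₁,r₂ = (4 ± √48)/2

Characteristic: r² - 4r - 8 = 0, Roots: r = (4 ± √48)/2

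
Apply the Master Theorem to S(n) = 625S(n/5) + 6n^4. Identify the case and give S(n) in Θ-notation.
Master Theorem template: S(n) = a·S(n/b) + f(n).
Here: a=625, b=5, f(n)=6n^4
Compute log_b(a) = log_5(625) = 4.
f(n) = 6n^4 = Θ(n^4). Case 2: S(n) = Θ(n^4 log n).

Case 2: S(n) = Θ(n^4 log n)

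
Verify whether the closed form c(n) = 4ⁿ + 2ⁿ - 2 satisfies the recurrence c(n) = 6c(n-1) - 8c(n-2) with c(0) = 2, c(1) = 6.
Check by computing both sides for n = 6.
From the recurrence with c(0) = 2, c(1) = 6:
  c(0) = 2, c(1) = 6, c(2) = 20, c(3) = 72, c(4) = 272, c(5) = 1056, c(6) = 4160
  so the recurrence gives c(6) = 4160.
From the proposed closed form c(n) = 4ⁿ + 2ⁿ - 2:
  c(6) = 4158.
The recurrence gives 4160 but the closed form gives 4158, so the closed form does not satisfy the recurrence.

No, the closed form is incorrect.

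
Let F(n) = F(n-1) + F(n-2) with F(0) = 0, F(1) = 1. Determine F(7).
Computing the sequence terms:
0, 1, 1, 2, 3, 5, 8, 13

13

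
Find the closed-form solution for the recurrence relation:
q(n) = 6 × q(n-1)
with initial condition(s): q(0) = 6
Recurrence: q(n) = 6 × q(n-1), initial: q(0) = 6.
Each term is 6 times the previous, so this is geometric with ratio 6. After n steps: q(n) = q(0)·6ⁿ = 6·6ⁿ.

q(n) = 6·6ⁿ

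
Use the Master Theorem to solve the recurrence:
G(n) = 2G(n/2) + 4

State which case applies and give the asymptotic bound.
Master Theorem template: G(n) = a·G(n/b) + f(n).
Here: a=2, b=2, f(n)=4
Compute log_b(a) = log_2(2) = 1.
f(n) = 4 = O(n^(1-ε)) with ε = 1. Case 1: G(n) = Θ(n^log_b(a)) = Θ(n).

Case 1: G(n) = Θ(n)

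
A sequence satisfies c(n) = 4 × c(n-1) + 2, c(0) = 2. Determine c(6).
Computing step by step:
c(0) = 2
c(1) = 4 × 2 + 2 = 10
c(2) = 4 × 10 + 2 = 42
c(3) = 4 × 42 + 2 = 170
c(4) = 4 × 170 + 2 = 682
c(5) = 4 × 682 + 2 = 2730
c(6) = 4 × 2730 + 2 = 10922

10922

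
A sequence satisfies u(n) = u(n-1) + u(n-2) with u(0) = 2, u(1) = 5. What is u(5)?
Computing the sequence terms:
2, 5, 7, 12, 19, 31

31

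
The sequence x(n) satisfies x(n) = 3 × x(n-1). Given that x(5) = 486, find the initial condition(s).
In general x(n) = 3ⁿ · x(0). At n = 5: x(0) = x(5) / 3^5 = 486 / 243 = 2.

x(0) = 2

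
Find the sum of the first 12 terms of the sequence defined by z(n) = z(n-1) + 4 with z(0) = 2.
Computing the sequence terms: 2, 6, 10, 14, 18, 22, 26, 30, 34, 38, 42, 46
Adding these values together:

288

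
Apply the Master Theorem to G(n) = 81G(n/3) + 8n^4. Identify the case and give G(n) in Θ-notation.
Master Theorem template: G(n) = a·G(n/b) + f(n).
Here: a=81, b=3, f(n)=8n^4
Compute log_b(a) = log_3(81) = 4.
f(n) = 8n^4 = Θ(n^4). Case 2: G(n) = Θ(n^4 log n).

Case 2: G(n) = Θ(n^4 log n)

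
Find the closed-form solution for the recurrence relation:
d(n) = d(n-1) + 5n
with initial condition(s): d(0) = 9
Recurrence: d(n) = d(n-1) + 5n, initial: d(0) = 9.
Telescoping: d(n) = d(0) + 5·Σᵢ₌₁ⁿ i = 9 + 5·n(n+1)/2.

d(n) = 5·n(n+1)/2 + 9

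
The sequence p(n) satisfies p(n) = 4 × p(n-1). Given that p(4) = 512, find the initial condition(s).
In general p(n) = 4ⁿ · p(0). At n = 4: p(0) = p(4) / 4^4 = 512 / 256 = 2.

p(0) = 2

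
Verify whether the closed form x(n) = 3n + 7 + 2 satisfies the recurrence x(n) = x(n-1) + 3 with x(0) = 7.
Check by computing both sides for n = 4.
From the recurrence with x(0) = 7:
  x(0) = 7, x(1) = 10, x(2) = 13, x(3) = 16, x(4) = 19
  so the recurrence gives x(4) = 19.
From the proposed closed form x(n) = 3n + 7 + 2:
  x(4) = 21.
The recurrence gives 19 but the closed form gives 21, so the closed form does not satisfy the recurrence.

No, the closed form is incorrect.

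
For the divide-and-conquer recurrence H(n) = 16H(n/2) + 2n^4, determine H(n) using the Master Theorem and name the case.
Master Theorem template: H(n) = a·H(n/b) + f(n).
Here: a=16, b=2, f(n)=2n^4
Compute log_b(a) = log_2(16) = 4.
f(n) = 2n^4 = Θ(n^4). Case 2: H(n) = Θ(n^4 log n).

Case 2: H(n) = Θ(n^4 log n)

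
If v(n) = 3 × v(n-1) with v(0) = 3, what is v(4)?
Computing step by step:
v(0) = 3
v(1) = 3 × 3 = 9
v(2) = 3 × 9 = 27
v(3) = 3 × 27 = 81
v(4) = 3 × 81 = 243

243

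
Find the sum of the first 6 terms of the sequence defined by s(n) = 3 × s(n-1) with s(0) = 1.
Computing the sequence terms: 1, 3, 9, 27, 81, 243
Adding these values together:

364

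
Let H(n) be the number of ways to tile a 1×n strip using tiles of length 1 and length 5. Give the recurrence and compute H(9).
Condition on the last tile: it has length 1 (leaving a 1×(n-1) strip) or length 5 (leaving a 1×(n-5) strip), so H(n) = H(n-1) + H(n-5) (order-5 linear recurrence).
For 0 ≤ i < 5 only unit tiles fit, so H(i) = 1.
Iterating the recurrence: H(5) = 2, H(6) = 3, H(7) = 4, H(8) = 5, H(9) = 6.

H(n) = H(n-1) + H(n-5), with H(i) = 1 for 0 ≤ i < 5; H(9) = 6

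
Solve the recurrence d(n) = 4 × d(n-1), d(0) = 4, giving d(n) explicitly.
Recurrence: d(n) = 4 × d(n-1), initial: d(0) = 4.
Each term is 4 times the previous, so this is geometric with ratio 4. After n steps: d(n) = d(0)·4ⁿ = 4·4ⁿ.

d(n) = 4·4ⁿ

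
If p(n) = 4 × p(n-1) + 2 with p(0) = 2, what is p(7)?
Computing step by step:
p(0) = 2
p(1) = 4 × 2 + 2 = 10
p(2) = 4 × 10 + 2 = 42
p(3) = 4 × 42 + 2 = 170
p(4) = 4 × 170 + 2 = 682
p(5) = 4 × 682 + 2 = 2730
p(6) = 4 × 2730 + 2 = 10922
p(7) = 4 × 10922 + 2 = 43690

43690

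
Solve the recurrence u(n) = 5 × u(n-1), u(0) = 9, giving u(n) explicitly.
Recurrence: u(n) = 5 × u(n-1), initial: u(0) = 9.
Each term is 5 times the previous, so this is geometric with ratio 5. After n steps: u(n) = u(0)·5ⁿ = 9·5ⁿ.

u(n) = 9·5ⁿ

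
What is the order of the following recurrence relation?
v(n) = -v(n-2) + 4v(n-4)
The order is the largest lag k for which v(n-k) appears. Here the deepest term is v(n-4), so the order is 4.

Order 4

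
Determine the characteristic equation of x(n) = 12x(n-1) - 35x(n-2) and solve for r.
Substitute x(n) = rⁿ and divide through by rⁿ⁻²: r² - 12r + 35 = 0
Factor: (r - 7)(r - 5) = 0, so r = 7, 5.
General solution: x(n) = A·7ⁿ + B·5ⁿ

Characteristic: r² - 12r + 35 = 0, Roots: r = 7, 5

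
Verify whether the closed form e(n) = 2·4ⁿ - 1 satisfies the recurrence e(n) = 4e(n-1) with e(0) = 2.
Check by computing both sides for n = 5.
From the recurrence with e(0) = 2:
  e(0) = 2, e(1) = 8, e(2) = 32, e(3) = 128, e(4) = 512, e(5) = 2048
  so the recurrence gives e(5) = 2048.
From the proposed closed form e(n) = 2·4ⁿ - 1:
  e(5) = 2047.
The recurrence gives 2048 but the closed form gives 2047, so the closed form does not satisfy the recurrence.

No, the closed form is incorrect.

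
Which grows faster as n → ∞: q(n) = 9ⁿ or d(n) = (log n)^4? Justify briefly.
Comparing growth rates:
Growth-rate hierarchy: log n ≺ any polynomial ≺ any exponential cⁿ (c>1) ≺ n! ≺ nⁿ.
exponential base 9 dominates polylogarithmic (log n)^4 asymptotically.

q(n) grows faster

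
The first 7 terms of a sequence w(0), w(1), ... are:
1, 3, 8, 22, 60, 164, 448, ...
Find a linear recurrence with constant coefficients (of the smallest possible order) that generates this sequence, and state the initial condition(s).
Look for the lowest-order linear relation among consecutive terms.
Observation: w(n) - 2·w(n-1) - (2)·w(n-2) = 0 holds for the shown terms, and no order-1 relation w(n) = α·w(n-1) + β fits.
Check at n=3: 2·8 + (2)·3 = 22. ✓

w(n) = 2w(n-1) + 2w(n-2), w(0) = 1, w(1) = 3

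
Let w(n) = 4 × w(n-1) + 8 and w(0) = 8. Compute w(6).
Computing step by step:
w(0) = 8
w(1) = 4 × 8 + 8 = 40
w(2) = 4 × 40 + 8 = 168
w(3) = 4 × 168 + 8 = 680
w(4) = 4 × 680 + 8 = 2728
w(5) = 4 × 2728 + 8 = 10920
w(6) = 4 × 10920 + 8 = 43688

43688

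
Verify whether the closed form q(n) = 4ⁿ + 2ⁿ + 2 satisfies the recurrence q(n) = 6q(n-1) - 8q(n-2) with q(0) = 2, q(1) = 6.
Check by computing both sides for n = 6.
From the recurrence with q(0) = 2, q(1) = 6:
  q(0) = 2, q(1) = 6, q(2) = 20, q(3) = 72, q(4) = 272, q(5) = 1056, q(6) = 4160
  so the recurrence gives q(6) = 4160.
From the proposed closed form q(n) = 4ⁿ + 2ⁿ + 2:
  q(6) = 4162.
The recurrence gives 4160 but the closed form gives 4162, so the closed form does not satisfy the recurrence.

No, the closed form is incorrect.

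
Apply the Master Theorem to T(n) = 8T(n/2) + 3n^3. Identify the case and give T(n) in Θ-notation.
Master Theorem template: T(n) = a·T(n/b) + f(n).
Here: a=8, b=2, f(n)=3n^3
Compute log_b(a) = log_2(8) = 3.
f(n) = 3n^3 = Θ(n^3). Case 2: T(n) = Θ(n^3 log n).

Case 2: T(n) = Θ(n^3 log n)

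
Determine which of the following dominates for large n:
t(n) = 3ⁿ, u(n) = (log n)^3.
Comparing growth rates:
Growth-rate hierarchy: log n ≺ any polynomial ≺ any exponential cⁿ (c>1) ≺ n! ≺ nⁿ.
exponential base 3 dominates polylogarithmic (log n)^3 asymptotically.

t(n) grows faster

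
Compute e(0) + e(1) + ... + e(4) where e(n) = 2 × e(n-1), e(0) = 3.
Computing the sequence terms: 3, 6, 12, 24, 48
Adding these values together:

93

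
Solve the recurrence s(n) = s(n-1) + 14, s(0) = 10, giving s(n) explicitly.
Recurrence: s(n) = s(n-1) + 14, initial: s(0) = 10.
Each step adds 14, so s(n) = s(0) + 14n = 14n + 10.

s(n) = 14n + 10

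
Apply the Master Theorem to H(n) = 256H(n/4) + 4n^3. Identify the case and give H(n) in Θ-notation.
Master Theorem template: H(n) = a·H(n/b) + f(n).
Here: a=256, b=4, f(n)=4n^3
Compute log_b(a) = log_4(256) = 4.
f(n) = 4n^3 = O(n^(4-ε)) with ε = 1. Case 1: H(n) = Θ(n^log_b(a)) = Θ(n^4).

Case 1: H(n) = Θ(n^4)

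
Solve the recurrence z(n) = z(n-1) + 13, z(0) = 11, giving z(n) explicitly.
Recurrence: z(n) = z(n-1) + 13, initial: z(0) = 11.
Each step adds 13, so z(n) = z(0) + 13n = 13n + 11.

z(n) = 13n + 11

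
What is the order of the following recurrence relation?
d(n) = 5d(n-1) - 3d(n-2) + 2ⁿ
The order is the largest lag k for which d(n-k) appears. Here the deepest term is d(n-2) (the 2ⁿ term is non-homogeneous and does not affect the order), so the order is 2.

Order 2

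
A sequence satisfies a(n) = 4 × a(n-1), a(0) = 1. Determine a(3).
Computing step by step:
a(0) = 1
a(1) = 4 × 1 = 4
a(2) = 4 × 4 = 16
a(3) = 4 × 16 = 64

64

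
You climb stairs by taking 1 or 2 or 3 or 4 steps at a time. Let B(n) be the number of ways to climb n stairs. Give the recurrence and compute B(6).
Condition on the size of the last step (1 to 4): before it there were n-1, …, n-4 stairs climbed, and these cases are disjoint, so B(n) = B(n-1) + B(n-2) + B(n-3) + B(n-4) (order-4 linear recurrence).
Initial conditions by direct count (compositions of i into parts ≤ 4): B(1) = 1; B(2) = 2; B(3) = 4; B(4) = 8.
Iterating the recurrence: B(5) = 15, B(6) = 29.

B(n) = B(n-1) + B(n-2) + B(n-3) + B(n-4), B(1) = 1, B(2) = 2, B(3) = 4, B(4) = 8; B(6) = 29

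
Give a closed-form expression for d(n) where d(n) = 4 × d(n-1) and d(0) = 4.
Recurrence: d(n) = 4 × d(n-1), initial: d(0) = 4.
Each term is 4 times the previous, so this is geometric with ratio 4. After n steps: d(n) = d(0)·4ⁿ = 4·4ⁿ.

d(n) = 4·4ⁿ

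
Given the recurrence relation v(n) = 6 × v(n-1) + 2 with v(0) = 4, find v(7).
Computing step by step:
v(0) = 4
v(1) = 6 × 4 + 2 = 26
v(2) = 6 × 26 + 2 = 158
v(3) = 6 × 158 + 2 = 950
v(4) = 6 × 950 + 2 = 5702
v(5) = 6 × 5702 + 2 = 34214
v(6) = 6 × 34214 + 2 = 205286
v(7) = 6 × 205286 + 2 = 1231718

1231718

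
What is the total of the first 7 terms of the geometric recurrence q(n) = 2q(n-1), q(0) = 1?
Computing the sequence terms: 1, 2, 4, 8, 16, 32, 64
Adding these values together:

127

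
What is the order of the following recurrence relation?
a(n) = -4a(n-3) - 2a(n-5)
The order is the largest lag k for which a(n-k) appears. Here the deepest term is a(n-5), so the order is 5.

Order 5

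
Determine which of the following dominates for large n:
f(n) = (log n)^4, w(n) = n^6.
Comparing growth rates:
Growth-rate hierarchy: log n ≺ any polynomial ≺ any exponential cⁿ (c>1) ≺ n! ≺ nⁿ.
polynomial degree 6 dominates polylogarithmic (log n)^4 asymptotically.

w(n) grows faster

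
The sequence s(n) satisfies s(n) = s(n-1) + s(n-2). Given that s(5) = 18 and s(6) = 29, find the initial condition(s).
Work backwards using s(k) = s(k+2) - s(k+1):
s(4) = s(6) - s(5) = 29 - 18 = 11
s(3) = s(5) - s(4) = 18 - 11 = 7
s(2) = s(4) - s(3) = 11 - 7 = 4
s(1) = s(3) - s(2) = 7 - 4 = 3
s(0) = s(2) - s(1) = 4 - 3 = 1

s(0) = 1, s(1) = 3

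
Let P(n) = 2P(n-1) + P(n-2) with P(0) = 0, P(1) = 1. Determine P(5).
Computing the sequence terms:
0, 1, 2, 5, 12, 29

29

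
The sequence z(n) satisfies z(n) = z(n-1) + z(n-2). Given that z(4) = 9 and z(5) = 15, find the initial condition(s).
Work backwards using z(k) = z(k+2) - z(k+1):
z(3) = z(5) - z(4) = 15 - 9 = 6
z(2) = z(4) - z(3) = 9 - 6 = 3
z(1) = z(3) - z(2) = 6 - 3 = 3
z(0) = z(2) - z(1) = 3 - 3 = 0

z(0) = 0, z(1) = 3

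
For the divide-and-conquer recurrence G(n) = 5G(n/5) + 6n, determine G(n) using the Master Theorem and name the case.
Master Theorem template: G(n) = a·G(n/b) + f(n).
Here: a=5, b=5, f(n)=6n
Compute log_b(a) = log_5(5) = 1.
f(n) = 6n = Θ(n). Case 2: G(n) = Θ(n log n).

Case 2: G(n) = Θ(n log n)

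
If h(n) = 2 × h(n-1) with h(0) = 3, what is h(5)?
Computing step by step:
h(0) = 3
h(1) = 2 × 3 = 6
h(2) = 2 × 6 = 12
h(3) = 2 × 12 = 24
h(4) = 2 × 24 = 48
h(5) = 2 × 48 = 96

96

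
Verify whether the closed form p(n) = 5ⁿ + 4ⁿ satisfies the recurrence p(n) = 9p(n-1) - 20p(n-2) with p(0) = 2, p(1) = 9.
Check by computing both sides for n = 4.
From the recurrence with p(0) = 2, p(1) = 9:
  p(0) = 2, p(1) = 9, p(2) = 41, p(3) = 189, p(4) = 881
  so the recurrence gives p(4) = 881.
From the proposed closed form p(n) = 5ⁿ + 4ⁿ:
  p(4) = 881.
Both sides give 881 at n = 4, and the initial condition(s) match, so the closed form is consistent.

Yes, the closed form is correct.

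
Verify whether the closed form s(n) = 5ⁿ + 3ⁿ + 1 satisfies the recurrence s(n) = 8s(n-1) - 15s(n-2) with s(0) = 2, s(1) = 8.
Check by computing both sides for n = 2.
From the recurrence with s(0) = 2, s(1) = 8:
  s(0) = 2, s(1) = 8, s(2) = 34
  so the recurrence gives s(2) = 34.
From the proposed closed form s(n) = 5ⁿ + 3ⁿ + 1:
  s(2) = 35.
The recurrence gives 34 but the closed form gives 35, so the closed form does not satisfy the recurrence.

No, the closed form is incorrect.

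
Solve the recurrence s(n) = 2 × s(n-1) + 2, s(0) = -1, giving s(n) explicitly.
Recurrence: s(n) = 2 × s(n-1) + 2, initial: s(0) = -1.
Try s(n) = A·2ⁿ + C. Substituting: A·2ⁿ + C = 2(A·2ⁿ⁻¹ + C) + 2 = A·2ⁿ + 2C + 2, so C = 2C + 2, giving C = -2. Then s(0) = A - 2 = -1 gives A = 1.

s(n) = 2ⁿ - 2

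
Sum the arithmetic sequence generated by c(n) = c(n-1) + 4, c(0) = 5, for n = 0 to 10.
Computing the sequence terms: 5, 9, 13, 17, 21, 25, 29, 33, 37, 41, 45
Adding these values together:

275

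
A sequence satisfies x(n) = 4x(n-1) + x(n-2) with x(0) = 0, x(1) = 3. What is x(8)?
Computing the sequence terms:
0, 3, 12, 51, 216, 915, 3876, 16419, 69552

69552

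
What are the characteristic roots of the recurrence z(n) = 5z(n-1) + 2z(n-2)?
Substitute z(n) = rⁿ and divide through by rⁿ⁻²: r² - 5r - 2 = 0
Discriminant: 5² + 4·2 = 33, not a perfect square, so by the quadratic formula r = (5 ± √33)/2.
General solution: z(n) = A·r₁ⁿ + B·r₂ⁿ where r₁,r₂ = (5 ± √33)/2

Characteristic: r² - 5r - 2 = 0, Roots: r = (5 ± √33)/2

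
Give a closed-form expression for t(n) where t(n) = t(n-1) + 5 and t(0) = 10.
Recurrence: t(n) = t(n-1) + 5, initial: t(0) = 10.
Each step adds 5, so t(n) = t(0) + 5n = 5n + 10.

t(n) = 5n + 10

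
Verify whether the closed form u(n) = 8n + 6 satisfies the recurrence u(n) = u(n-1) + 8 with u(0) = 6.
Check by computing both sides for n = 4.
From the recurrence with u(0) = 6:
  u(0) = 6, u(1) = 14, u(2) = 22, u(3) = 30, u(4) = 38
  so the recurrence gives u(4) = 38.
From the proposed closed form u(n) = 8n + 6:
  u(4) = 38.
Both sides give 38 at n = 4, and the initial condition(s) match, so the closed form is consistent.

Yes, the closed form is correct.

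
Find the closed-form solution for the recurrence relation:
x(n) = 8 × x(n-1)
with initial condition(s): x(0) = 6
Recurrence: x(n) = 8 × x(n-1), initial: x(0) = 6.
Each term is 8 times the previous, so this is geometric with ratio 8. After n steps: x(n) = x(0)·8ⁿ = 6·8ⁿ.

x(n) = 6·8ⁿ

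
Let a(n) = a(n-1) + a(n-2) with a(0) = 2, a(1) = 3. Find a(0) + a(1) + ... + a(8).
Computing the sequence terms: 2, 3, 5, 8, 13, 21, 34, 55, 89
Adding these values together:

230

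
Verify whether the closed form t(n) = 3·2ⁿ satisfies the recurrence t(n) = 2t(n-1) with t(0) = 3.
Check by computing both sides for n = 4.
From the recurrence with t(0) = 3:
  t(0) = 3, t(1) = 6, t(2) = 12, t(3) = 24, t(4) = 48
  so the recurrence gives t(4) = 48.
From the proposed closed form t(n) = 3·2ⁿ:
  t(4) = 48.
Both sides give 48 at n = 4, and the initial condition(s) match, so the closed form is consistent.

Yes, the closed form is correct.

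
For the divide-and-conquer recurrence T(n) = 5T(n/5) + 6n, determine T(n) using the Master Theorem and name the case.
Master Theorem template: T(n) = a·T(n/b) + f(n).
Here: a=5, b=5, f(n)=6n
Compute log_b(a) = log_5(5) = 1.
f(n) = 6n = Θ(n). Case 2: T(n) = Θ(n log n).

Case 2: T(n) = Θ(n log n)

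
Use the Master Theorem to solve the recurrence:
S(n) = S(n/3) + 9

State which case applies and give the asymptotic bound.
Master Theorem template: S(n) = a·S(n/b) + f(n).
Here: a=1, b=3, f(n)=9
Compute log_b(a) = log_3(1) = 0.
f(n) = 9 = Θ(1). Case 2: S(n) = Θ(log n).

Case 2: S(n) = Θ(log n)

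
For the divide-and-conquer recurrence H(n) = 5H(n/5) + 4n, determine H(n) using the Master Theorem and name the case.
Master Theorem template: H(n) = a·H(n/b) + f(n).
Here: a=5, b=5, f(n)=4n
Compute log_b(a) = log_5(5) = 1.
f(n) = 4n = Θ(n). Case 2: H(n) = Θ(n log n).

Case 2: H(n) = Θ(n log n)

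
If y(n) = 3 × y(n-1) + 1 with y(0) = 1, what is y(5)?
Computing step by step:
y(0) = 1
y(1) = 3 × 1 + 1 = 4
y(2) = 3 × 4 + 1 = 13
y(3) = 3 × 13 + 1 = 40
y(4) = 3 × 40 + 1 = 121
y(5) = 3 × 121 + 1 = 364

364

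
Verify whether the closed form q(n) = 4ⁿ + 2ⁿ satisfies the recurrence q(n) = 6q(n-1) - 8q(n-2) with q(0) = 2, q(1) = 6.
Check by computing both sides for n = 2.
From the recurrence with q(0) = 2, q(1) = 6:
  q(0) = 2, q(1) = 6, q(2) = 20
  so the recurrence gives q(2) = 20.
From the proposed closed form q(n) = 4ⁿ + 2ⁿ:
  q(2) = 20.
Both sides give 20 at n = 2, and the initial condition(s) match, so the closed form is consistent.

Yes, the closed form is correct.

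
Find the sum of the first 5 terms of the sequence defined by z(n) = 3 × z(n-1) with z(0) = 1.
Computing the sequence terms: 1, 3, 9, 27, 81
Adding these values together:

121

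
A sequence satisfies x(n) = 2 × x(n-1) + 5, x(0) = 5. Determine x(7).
Computing step by step:
x(0) = 5
x(1) = 2 × 5 + 5 = 15
x(2) = 2 × 15 + 5 = 35
x(3) = 2 × 35 + 5 = 75
x(4) = 2 × 75 + 5 = 155
x(5) = 2 × 155 + 5 = 315
x(6) = 2 × 315 + 5 = 635
x(7) = 2 × 635 + 5 = 1275

1275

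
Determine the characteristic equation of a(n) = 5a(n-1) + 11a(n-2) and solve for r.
Substitute a(n) = rⁿ and divide through by rⁿ⁻²: r² - 5r - 11 = 0
Discriminant: 5² + 4·11 = 69, not a perfect square, so by the quadratic formula r = (5 ± √69)/2.
General solution: a(n) = A·r₁ⁿ + B·r₂ⁿ where r₁,r₂ = (5 ± √69)/2

Characteristic: r² - 5r - 11 = 0, Roots: r = (5 ± √69)/2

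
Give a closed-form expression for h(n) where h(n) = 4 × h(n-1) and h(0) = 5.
Recurrence: h(n) = 4 × h(n-1), initial: h(0) = 5.
Each term is 4 times the previous, so this is geometric with ratio 4. After n steps: h(n) = h(0)·4ⁿ = 5·4ⁿ.

h(n) = 5·4ⁿ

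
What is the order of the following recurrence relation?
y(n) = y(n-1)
The order is the largest lag k for which y(n-k) appears. Here the deepest term is y(n-1), so the order is 1.

Order 1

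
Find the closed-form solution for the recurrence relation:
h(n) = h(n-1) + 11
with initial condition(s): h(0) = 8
Recurrence: h(n) = h(n-1) + 11, initial: h(0) = 8.
Each step adds 11, so h(n) = h(0) + 11n = 11n + 8.

h(n) = 11n + 8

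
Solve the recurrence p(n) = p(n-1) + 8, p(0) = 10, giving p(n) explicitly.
Recurrence: p(n) = p(n-1) + 8, initial: p(0) = 10.
Each step adds 8, so p(n) = p(0) + 8n = 8n + 10.

p(n) = 8n + 10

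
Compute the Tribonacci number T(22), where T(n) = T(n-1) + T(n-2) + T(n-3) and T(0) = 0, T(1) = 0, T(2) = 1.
Computing the sequence terms:
0, 0, 1, 1, 2, 4, 7, 13, 24, 44, 81, 149, 274, 504, 927, 1705, 3136, 5768, 10609, 19513, 35890, 66012, 121415

121415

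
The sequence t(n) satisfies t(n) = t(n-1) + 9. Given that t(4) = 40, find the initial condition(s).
t(4) = t(0) + 4·9, so t(0) = 40 - 36 = 4.

t(0) = 4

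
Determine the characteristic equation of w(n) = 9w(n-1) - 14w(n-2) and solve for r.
Substitute w(n) = rⁿ and divide through by rⁿ⁻²: r² - 9r + 14 = 0
Factor: (r - 7)(r - 2) = 0, so r = 7, 2.
General solution: w(n) = A·7ⁿ + B·2ⁿ

Characteristic: r² - 9r + 14 = 0, Roots: r = 7, 2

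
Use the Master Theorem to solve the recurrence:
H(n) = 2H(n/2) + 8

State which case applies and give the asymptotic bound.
Master Theorem template: H(n) = a·H(n/b) + f(n).
Here: a=2, b=2, f(n)=8
Compute log_b(a) = log_2(2) = 1.
f(n) = 8 = O(n^(1-ε)) with ε = 1. Case 1: H(n) = Θ(n^log_b(a)) = Θ(n).

Case 1: H(n) = Θ(n)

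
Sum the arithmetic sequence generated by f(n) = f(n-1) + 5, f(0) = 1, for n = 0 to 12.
Computing the sequence terms: 1, 6, 11, 16, 21, 26, 31, 36, 41, 46, 51, 56, 61
Adding these values together:

403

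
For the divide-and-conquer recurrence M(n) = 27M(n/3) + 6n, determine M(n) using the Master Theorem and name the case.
Master Theorem template: M(n) = a·M(n/b) + f(n).
Here: a=27, b=3, f(n)=6n
Compute log_b(a) = log_3(27) = 3.
f(n) = 6n = O(n^(3-ε)) with ε = 2. Case 1: M(n) = Θ(n^log_b(a)) = Θ(n^3).

Case 1: M(n) = Θ(n^3)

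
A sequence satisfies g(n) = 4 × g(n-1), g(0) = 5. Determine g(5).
Computing step by step:
g(0) = 5
g(1) = 4 × 5 = 20
g(2) = 4 × 20 = 80
g(3) = 4 × 80 = 320
g(4) = 4 × 320 = 1280
g(5) = 4 × 1280 = 5120

5120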